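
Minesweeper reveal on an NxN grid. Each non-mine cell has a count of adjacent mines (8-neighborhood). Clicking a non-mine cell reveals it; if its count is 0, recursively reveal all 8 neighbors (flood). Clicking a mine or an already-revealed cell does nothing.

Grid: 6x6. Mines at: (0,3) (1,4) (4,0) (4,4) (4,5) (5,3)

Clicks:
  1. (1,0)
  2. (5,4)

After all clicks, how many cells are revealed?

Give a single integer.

Answer: 19

Derivation:
Click 1 (1,0) count=0: revealed 18 new [(0,0) (0,1) (0,2) (1,0) (1,1) (1,2) (1,3) (2,0) (2,1) (2,2) (2,3) (3,0) (3,1) (3,2) (3,3) (4,1) (4,2) (4,3)] -> total=18
Click 2 (5,4) count=3: revealed 1 new [(5,4)] -> total=19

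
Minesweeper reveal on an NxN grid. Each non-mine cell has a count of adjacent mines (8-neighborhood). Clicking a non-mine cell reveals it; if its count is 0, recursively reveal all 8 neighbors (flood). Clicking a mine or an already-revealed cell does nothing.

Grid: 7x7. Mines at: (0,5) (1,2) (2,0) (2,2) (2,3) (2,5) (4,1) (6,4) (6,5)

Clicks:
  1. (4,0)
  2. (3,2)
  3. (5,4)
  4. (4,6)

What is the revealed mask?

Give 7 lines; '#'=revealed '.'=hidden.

Answer: .......
.......
.......
..#####
#.#####
..#####
.......

Derivation:
Click 1 (4,0) count=1: revealed 1 new [(4,0)] -> total=1
Click 2 (3,2) count=3: revealed 1 new [(3,2)] -> total=2
Click 3 (5,4) count=2: revealed 1 new [(5,4)] -> total=3
Click 4 (4,6) count=0: revealed 13 new [(3,3) (3,4) (3,5) (3,6) (4,2) (4,3) (4,4) (4,5) (4,6) (5,2) (5,3) (5,5) (5,6)] -> total=16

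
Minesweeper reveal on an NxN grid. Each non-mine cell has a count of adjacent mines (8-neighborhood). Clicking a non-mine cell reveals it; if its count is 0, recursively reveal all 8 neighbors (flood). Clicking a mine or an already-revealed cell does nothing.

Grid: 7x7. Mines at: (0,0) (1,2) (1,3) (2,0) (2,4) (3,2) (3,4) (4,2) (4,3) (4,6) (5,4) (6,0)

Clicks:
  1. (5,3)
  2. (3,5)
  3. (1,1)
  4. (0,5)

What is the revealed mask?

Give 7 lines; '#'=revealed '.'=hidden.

Click 1 (5,3) count=3: revealed 1 new [(5,3)] -> total=1
Click 2 (3,5) count=3: revealed 1 new [(3,5)] -> total=2
Click 3 (1,1) count=3: revealed 1 new [(1,1)] -> total=3
Click 4 (0,5) count=0: revealed 9 new [(0,4) (0,5) (0,6) (1,4) (1,5) (1,6) (2,5) (2,6) (3,6)] -> total=12

Answer: ....###
.#..###
.....##
.....##
.......
...#...
.......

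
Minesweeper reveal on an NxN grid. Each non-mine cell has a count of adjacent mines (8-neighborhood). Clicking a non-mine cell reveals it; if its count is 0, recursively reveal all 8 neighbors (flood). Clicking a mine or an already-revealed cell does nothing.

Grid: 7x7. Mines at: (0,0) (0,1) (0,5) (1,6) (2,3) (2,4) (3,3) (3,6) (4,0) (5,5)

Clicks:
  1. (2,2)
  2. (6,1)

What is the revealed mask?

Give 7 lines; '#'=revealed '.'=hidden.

Click 1 (2,2) count=2: revealed 1 new [(2,2)] -> total=1
Click 2 (6,1) count=0: revealed 14 new [(4,1) (4,2) (4,3) (4,4) (5,0) (5,1) (5,2) (5,3) (5,4) (6,0) (6,1) (6,2) (6,3) (6,4)] -> total=15

Answer: .......
.......
..#....
.......
.####..
#####..
#####..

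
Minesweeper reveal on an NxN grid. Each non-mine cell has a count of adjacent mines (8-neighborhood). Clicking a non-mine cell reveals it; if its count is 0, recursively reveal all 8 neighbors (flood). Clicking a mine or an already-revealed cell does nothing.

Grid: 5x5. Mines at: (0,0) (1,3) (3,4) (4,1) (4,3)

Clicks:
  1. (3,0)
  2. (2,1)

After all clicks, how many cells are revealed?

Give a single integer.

Click 1 (3,0) count=1: revealed 1 new [(3,0)] -> total=1
Click 2 (2,1) count=0: revealed 8 new [(1,0) (1,1) (1,2) (2,0) (2,1) (2,2) (3,1) (3,2)] -> total=9

Answer: 9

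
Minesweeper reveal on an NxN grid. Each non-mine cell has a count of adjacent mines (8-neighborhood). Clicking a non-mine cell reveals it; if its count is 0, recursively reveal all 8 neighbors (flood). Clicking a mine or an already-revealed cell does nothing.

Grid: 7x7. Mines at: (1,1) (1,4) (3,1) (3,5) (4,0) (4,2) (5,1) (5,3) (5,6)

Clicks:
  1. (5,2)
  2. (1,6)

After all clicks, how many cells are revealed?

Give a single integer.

Click 1 (5,2) count=3: revealed 1 new [(5,2)] -> total=1
Click 2 (1,6) count=0: revealed 6 new [(0,5) (0,6) (1,5) (1,6) (2,5) (2,6)] -> total=7

Answer: 7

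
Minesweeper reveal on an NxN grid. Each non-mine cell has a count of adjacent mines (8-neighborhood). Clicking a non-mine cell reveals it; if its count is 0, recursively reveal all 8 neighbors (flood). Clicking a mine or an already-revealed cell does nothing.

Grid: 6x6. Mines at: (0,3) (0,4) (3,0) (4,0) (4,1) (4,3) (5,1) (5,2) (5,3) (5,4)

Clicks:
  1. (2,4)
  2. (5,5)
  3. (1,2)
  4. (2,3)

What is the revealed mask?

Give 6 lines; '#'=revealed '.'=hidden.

Answer: ###...
######
######
.#####
....##
.....#

Derivation:
Click 1 (2,4) count=0: revealed 22 new [(0,0) (0,1) (0,2) (1,0) (1,1) (1,2) (1,3) (1,4) (1,5) (2,0) (2,1) (2,2) (2,3) (2,4) (2,5) (3,1) (3,2) (3,3) (3,4) (3,5) (4,4) (4,5)] -> total=22
Click 2 (5,5) count=1: revealed 1 new [(5,5)] -> total=23
Click 3 (1,2) count=1: revealed 0 new [(none)] -> total=23
Click 4 (2,3) count=0: revealed 0 new [(none)] -> total=23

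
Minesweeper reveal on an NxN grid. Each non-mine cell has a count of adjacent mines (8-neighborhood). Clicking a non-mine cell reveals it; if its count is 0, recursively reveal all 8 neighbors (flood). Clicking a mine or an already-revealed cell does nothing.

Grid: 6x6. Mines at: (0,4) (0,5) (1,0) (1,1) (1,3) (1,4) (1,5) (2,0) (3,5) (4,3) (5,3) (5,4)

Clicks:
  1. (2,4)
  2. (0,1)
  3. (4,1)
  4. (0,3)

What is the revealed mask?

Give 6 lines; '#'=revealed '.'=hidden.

Answer: .#.#..
......
....#.
###...
###...
###...

Derivation:
Click 1 (2,4) count=4: revealed 1 new [(2,4)] -> total=1
Click 2 (0,1) count=2: revealed 1 new [(0,1)] -> total=2
Click 3 (4,1) count=0: revealed 9 new [(3,0) (3,1) (3,2) (4,0) (4,1) (4,2) (5,0) (5,1) (5,2)] -> total=11
Click 4 (0,3) count=3: revealed 1 new [(0,3)] -> total=12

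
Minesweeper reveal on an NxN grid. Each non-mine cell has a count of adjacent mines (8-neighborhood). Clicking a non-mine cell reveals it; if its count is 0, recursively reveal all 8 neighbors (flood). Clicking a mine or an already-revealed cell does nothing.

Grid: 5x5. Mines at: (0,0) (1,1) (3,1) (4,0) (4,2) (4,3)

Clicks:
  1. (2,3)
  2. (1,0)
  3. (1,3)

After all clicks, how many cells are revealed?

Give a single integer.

Click 1 (2,3) count=0: revealed 12 new [(0,2) (0,3) (0,4) (1,2) (1,3) (1,4) (2,2) (2,3) (2,4) (3,2) (3,3) (3,4)] -> total=12
Click 2 (1,0) count=2: revealed 1 new [(1,0)] -> total=13
Click 3 (1,3) count=0: revealed 0 new [(none)] -> total=13

Answer: 13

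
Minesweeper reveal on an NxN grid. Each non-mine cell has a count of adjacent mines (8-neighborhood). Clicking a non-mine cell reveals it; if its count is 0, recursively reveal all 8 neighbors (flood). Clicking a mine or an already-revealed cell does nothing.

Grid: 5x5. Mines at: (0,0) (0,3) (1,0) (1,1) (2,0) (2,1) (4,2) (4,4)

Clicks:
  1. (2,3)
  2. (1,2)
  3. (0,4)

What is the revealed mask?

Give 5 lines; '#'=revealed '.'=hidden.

Click 1 (2,3) count=0: revealed 9 new [(1,2) (1,3) (1,4) (2,2) (2,3) (2,4) (3,2) (3,3) (3,4)] -> total=9
Click 2 (1,2) count=3: revealed 0 new [(none)] -> total=9
Click 3 (0,4) count=1: revealed 1 new [(0,4)] -> total=10

Answer: ....#
..###
..###
..###
.....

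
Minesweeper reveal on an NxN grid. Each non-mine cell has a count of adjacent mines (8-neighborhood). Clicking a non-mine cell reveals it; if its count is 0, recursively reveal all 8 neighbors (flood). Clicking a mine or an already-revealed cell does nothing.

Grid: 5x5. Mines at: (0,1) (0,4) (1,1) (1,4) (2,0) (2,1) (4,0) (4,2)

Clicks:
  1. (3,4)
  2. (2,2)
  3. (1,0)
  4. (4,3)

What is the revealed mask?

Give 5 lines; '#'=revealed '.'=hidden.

Click 1 (3,4) count=0: revealed 6 new [(2,3) (2,4) (3,3) (3,4) (4,3) (4,4)] -> total=6
Click 2 (2,2) count=2: revealed 1 new [(2,2)] -> total=7
Click 3 (1,0) count=4: revealed 1 new [(1,0)] -> total=8
Click 4 (4,3) count=1: revealed 0 new [(none)] -> total=8

Answer: .....
#....
..###
...##
...##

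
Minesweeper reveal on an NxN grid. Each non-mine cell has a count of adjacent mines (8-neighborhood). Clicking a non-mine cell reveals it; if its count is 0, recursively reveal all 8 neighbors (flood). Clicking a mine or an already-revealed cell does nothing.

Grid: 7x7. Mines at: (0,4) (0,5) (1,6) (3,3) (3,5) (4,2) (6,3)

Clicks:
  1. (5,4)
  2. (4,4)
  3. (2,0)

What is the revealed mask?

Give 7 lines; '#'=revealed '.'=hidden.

Answer: ####...
####...
####...
###....
##..#..
###.#..
###....

Derivation:
Click 1 (5,4) count=1: revealed 1 new [(5,4)] -> total=1
Click 2 (4,4) count=2: revealed 1 new [(4,4)] -> total=2
Click 3 (2,0) count=0: revealed 23 new [(0,0) (0,1) (0,2) (0,3) (1,0) (1,1) (1,2) (1,3) (2,0) (2,1) (2,2) (2,3) (3,0) (3,1) (3,2) (4,0) (4,1) (5,0) (5,1) (5,2) (6,0) (6,1) (6,2)] -> total=25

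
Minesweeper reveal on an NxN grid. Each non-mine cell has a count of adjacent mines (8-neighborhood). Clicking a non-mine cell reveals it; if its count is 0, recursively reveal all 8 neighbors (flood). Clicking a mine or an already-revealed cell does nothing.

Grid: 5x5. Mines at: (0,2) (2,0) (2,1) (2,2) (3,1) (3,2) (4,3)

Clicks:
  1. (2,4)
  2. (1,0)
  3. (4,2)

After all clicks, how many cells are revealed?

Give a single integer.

Click 1 (2,4) count=0: revealed 8 new [(0,3) (0,4) (1,3) (1,4) (2,3) (2,4) (3,3) (3,4)] -> total=8
Click 2 (1,0) count=2: revealed 1 new [(1,0)] -> total=9
Click 3 (4,2) count=3: revealed 1 new [(4,2)] -> total=10

Answer: 10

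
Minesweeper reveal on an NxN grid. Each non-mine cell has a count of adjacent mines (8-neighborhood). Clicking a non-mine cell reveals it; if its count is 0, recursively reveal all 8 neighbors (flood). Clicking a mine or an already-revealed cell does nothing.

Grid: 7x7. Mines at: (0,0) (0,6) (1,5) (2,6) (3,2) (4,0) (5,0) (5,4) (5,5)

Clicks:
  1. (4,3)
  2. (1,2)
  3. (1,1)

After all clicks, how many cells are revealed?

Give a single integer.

Answer: 13

Derivation:
Click 1 (4,3) count=2: revealed 1 new [(4,3)] -> total=1
Click 2 (1,2) count=0: revealed 12 new [(0,1) (0,2) (0,3) (0,4) (1,1) (1,2) (1,3) (1,4) (2,1) (2,2) (2,3) (2,4)] -> total=13
Click 3 (1,1) count=1: revealed 0 new [(none)] -> total=13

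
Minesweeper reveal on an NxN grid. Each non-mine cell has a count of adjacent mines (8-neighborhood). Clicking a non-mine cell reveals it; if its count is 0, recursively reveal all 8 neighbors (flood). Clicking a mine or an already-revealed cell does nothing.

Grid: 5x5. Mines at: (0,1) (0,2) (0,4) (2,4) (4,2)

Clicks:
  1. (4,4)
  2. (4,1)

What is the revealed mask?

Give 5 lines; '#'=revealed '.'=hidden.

Click 1 (4,4) count=0: revealed 4 new [(3,3) (3,4) (4,3) (4,4)] -> total=4
Click 2 (4,1) count=1: revealed 1 new [(4,1)] -> total=5

Answer: .....
.....
.....
...##
.#.##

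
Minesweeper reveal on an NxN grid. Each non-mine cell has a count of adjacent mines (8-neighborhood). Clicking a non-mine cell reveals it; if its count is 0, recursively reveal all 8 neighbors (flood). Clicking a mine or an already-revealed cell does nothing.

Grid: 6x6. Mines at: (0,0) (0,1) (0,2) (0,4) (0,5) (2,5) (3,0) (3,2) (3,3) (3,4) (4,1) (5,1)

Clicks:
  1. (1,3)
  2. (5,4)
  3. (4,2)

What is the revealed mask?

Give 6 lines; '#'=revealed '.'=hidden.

Answer: ......
...#..
......
......
..####
..####

Derivation:
Click 1 (1,3) count=2: revealed 1 new [(1,3)] -> total=1
Click 2 (5,4) count=0: revealed 8 new [(4,2) (4,3) (4,4) (4,5) (5,2) (5,3) (5,4) (5,5)] -> total=9
Click 3 (4,2) count=4: revealed 0 new [(none)] -> total=9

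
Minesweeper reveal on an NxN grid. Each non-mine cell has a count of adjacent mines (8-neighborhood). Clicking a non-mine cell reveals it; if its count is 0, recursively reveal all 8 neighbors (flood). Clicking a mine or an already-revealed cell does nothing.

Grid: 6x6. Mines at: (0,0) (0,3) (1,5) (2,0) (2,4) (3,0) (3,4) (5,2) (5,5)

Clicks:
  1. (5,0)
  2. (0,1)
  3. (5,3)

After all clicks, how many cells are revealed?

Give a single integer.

Click 1 (5,0) count=0: revealed 4 new [(4,0) (4,1) (5,0) (5,1)] -> total=4
Click 2 (0,1) count=1: revealed 1 new [(0,1)] -> total=5
Click 3 (5,3) count=1: revealed 1 new [(5,3)] -> total=6

Answer: 6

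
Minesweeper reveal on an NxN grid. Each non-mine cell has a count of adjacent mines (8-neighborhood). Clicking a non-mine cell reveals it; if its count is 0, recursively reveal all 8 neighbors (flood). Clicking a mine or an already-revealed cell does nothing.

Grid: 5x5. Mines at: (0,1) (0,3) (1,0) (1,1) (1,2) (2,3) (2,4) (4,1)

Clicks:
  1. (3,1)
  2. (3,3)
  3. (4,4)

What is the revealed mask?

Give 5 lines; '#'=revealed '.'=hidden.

Answer: .....
.....
.....
.####
..###

Derivation:
Click 1 (3,1) count=1: revealed 1 new [(3,1)] -> total=1
Click 2 (3,3) count=2: revealed 1 new [(3,3)] -> total=2
Click 3 (4,4) count=0: revealed 5 new [(3,2) (3,4) (4,2) (4,3) (4,4)] -> total=7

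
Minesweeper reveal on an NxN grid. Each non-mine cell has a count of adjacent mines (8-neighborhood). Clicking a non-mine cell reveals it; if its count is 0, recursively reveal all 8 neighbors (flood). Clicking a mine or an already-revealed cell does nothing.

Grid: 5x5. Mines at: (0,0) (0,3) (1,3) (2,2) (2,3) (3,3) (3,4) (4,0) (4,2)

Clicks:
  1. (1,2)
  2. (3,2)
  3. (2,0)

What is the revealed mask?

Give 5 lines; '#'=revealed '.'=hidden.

Click 1 (1,2) count=4: revealed 1 new [(1,2)] -> total=1
Click 2 (3,2) count=4: revealed 1 new [(3,2)] -> total=2
Click 3 (2,0) count=0: revealed 6 new [(1,0) (1,1) (2,0) (2,1) (3,0) (3,1)] -> total=8

Answer: .....
###..
##...
###..
.....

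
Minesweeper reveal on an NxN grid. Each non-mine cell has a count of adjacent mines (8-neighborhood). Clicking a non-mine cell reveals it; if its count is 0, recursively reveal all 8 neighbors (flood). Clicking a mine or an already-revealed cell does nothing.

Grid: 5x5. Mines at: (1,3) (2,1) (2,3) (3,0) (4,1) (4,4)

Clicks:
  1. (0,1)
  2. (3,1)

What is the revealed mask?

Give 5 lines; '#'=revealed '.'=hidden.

Answer: ###..
###..
.....
.#...
.....

Derivation:
Click 1 (0,1) count=0: revealed 6 new [(0,0) (0,1) (0,2) (1,0) (1,1) (1,2)] -> total=6
Click 2 (3,1) count=3: revealed 1 new [(3,1)] -> total=7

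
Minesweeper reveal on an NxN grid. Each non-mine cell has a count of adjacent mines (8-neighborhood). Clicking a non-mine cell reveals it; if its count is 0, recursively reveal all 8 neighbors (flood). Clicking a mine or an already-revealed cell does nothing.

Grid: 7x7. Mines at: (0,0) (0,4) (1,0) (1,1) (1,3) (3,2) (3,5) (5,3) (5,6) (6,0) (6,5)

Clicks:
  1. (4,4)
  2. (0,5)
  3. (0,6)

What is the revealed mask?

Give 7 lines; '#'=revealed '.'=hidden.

Click 1 (4,4) count=2: revealed 1 new [(4,4)] -> total=1
Click 2 (0,5) count=1: revealed 1 new [(0,5)] -> total=2
Click 3 (0,6) count=0: revealed 5 new [(0,6) (1,5) (1,6) (2,5) (2,6)] -> total=7

Answer: .....##
.....##
.....##
.......
....#..
.......
.......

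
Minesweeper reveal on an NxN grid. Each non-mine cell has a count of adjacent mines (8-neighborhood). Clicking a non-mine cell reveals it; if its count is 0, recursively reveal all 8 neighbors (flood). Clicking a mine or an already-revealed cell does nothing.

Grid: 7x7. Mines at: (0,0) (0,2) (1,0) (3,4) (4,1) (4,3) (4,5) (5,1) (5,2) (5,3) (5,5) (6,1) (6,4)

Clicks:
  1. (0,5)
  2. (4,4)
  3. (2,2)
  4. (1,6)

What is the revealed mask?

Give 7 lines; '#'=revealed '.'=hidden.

Click 1 (0,5) count=0: revealed 14 new [(0,3) (0,4) (0,5) (0,6) (1,3) (1,4) (1,5) (1,6) (2,3) (2,4) (2,5) (2,6) (3,5) (3,6)] -> total=14
Click 2 (4,4) count=5: revealed 1 new [(4,4)] -> total=15
Click 3 (2,2) count=0: revealed 7 new [(1,1) (1,2) (2,1) (2,2) (3,1) (3,2) (3,3)] -> total=22
Click 4 (1,6) count=0: revealed 0 new [(none)] -> total=22

Answer: ...####
.######
.######
.###.##
....#..
.......
.......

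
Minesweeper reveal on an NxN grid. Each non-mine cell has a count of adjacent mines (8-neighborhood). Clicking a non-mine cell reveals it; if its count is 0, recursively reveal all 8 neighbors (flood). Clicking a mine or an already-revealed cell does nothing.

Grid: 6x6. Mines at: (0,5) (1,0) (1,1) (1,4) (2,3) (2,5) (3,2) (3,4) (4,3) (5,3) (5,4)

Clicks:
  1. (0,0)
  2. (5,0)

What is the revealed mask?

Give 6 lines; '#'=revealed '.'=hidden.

Click 1 (0,0) count=2: revealed 1 new [(0,0)] -> total=1
Click 2 (5,0) count=0: revealed 10 new [(2,0) (2,1) (3,0) (3,1) (4,0) (4,1) (4,2) (5,0) (5,1) (5,2)] -> total=11

Answer: #.....
......
##....
##....
###...
###...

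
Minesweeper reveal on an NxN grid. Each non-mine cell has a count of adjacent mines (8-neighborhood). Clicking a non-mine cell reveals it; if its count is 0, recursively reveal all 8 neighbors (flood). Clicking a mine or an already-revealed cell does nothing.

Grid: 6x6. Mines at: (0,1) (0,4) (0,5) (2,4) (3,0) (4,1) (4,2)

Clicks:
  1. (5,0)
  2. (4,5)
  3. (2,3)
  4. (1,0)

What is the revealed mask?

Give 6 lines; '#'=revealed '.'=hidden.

Click 1 (5,0) count=1: revealed 1 new [(5,0)] -> total=1
Click 2 (4,5) count=0: revealed 9 new [(3,3) (3,4) (3,5) (4,3) (4,4) (4,5) (5,3) (5,4) (5,5)] -> total=10
Click 3 (2,3) count=1: revealed 1 new [(2,3)] -> total=11
Click 4 (1,0) count=1: revealed 1 new [(1,0)] -> total=12

Answer: ......
#.....
...#..
...###
...###
#..###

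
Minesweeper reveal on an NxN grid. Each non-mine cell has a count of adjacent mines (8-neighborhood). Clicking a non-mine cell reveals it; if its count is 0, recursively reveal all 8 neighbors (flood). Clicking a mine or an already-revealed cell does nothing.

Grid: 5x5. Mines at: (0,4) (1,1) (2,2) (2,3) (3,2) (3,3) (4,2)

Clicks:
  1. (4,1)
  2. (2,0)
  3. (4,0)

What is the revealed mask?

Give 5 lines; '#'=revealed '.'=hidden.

Answer: .....
.....
##...
##...
##...

Derivation:
Click 1 (4,1) count=2: revealed 1 new [(4,1)] -> total=1
Click 2 (2,0) count=1: revealed 1 new [(2,0)] -> total=2
Click 3 (4,0) count=0: revealed 4 new [(2,1) (3,0) (3,1) (4,0)] -> total=6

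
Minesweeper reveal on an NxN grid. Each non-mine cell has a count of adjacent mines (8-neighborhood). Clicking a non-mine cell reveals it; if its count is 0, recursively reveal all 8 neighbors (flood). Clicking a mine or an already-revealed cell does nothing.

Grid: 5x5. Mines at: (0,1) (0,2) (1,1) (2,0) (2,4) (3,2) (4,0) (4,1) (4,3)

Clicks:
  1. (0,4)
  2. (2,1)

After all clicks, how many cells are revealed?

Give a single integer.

Click 1 (0,4) count=0: revealed 4 new [(0,3) (0,4) (1,3) (1,4)] -> total=4
Click 2 (2,1) count=3: revealed 1 new [(2,1)] -> total=5

Answer: 5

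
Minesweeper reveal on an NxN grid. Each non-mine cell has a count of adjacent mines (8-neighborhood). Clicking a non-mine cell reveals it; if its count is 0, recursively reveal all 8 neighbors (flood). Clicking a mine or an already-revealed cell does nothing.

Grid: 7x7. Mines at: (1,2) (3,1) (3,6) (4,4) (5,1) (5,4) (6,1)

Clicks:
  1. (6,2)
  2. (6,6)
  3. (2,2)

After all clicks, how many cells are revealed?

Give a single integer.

Answer: 8

Derivation:
Click 1 (6,2) count=2: revealed 1 new [(6,2)] -> total=1
Click 2 (6,6) count=0: revealed 6 new [(4,5) (4,6) (5,5) (5,6) (6,5) (6,6)] -> total=7
Click 3 (2,2) count=2: revealed 1 new [(2,2)] -> total=8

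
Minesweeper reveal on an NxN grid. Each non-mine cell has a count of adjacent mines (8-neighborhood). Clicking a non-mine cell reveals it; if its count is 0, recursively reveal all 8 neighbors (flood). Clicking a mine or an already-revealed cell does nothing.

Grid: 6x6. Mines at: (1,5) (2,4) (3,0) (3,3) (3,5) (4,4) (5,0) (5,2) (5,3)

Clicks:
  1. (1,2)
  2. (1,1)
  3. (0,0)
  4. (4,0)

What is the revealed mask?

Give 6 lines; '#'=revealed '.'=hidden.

Answer: #####.
#####.
####..
......
#.....
......

Derivation:
Click 1 (1,2) count=0: revealed 14 new [(0,0) (0,1) (0,2) (0,3) (0,4) (1,0) (1,1) (1,2) (1,3) (1,4) (2,0) (2,1) (2,2) (2,3)] -> total=14
Click 2 (1,1) count=0: revealed 0 new [(none)] -> total=14
Click 3 (0,0) count=0: revealed 0 new [(none)] -> total=14
Click 4 (4,0) count=2: revealed 1 new [(4,0)] -> total=15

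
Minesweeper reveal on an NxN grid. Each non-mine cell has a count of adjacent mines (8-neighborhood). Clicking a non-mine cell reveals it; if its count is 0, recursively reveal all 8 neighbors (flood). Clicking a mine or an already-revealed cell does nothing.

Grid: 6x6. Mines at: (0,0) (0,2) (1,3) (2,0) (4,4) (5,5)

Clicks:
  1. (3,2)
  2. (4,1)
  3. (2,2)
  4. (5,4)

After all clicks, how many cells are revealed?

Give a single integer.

Answer: 16

Derivation:
Click 1 (3,2) count=0: revealed 15 new [(2,1) (2,2) (2,3) (3,0) (3,1) (3,2) (3,3) (4,0) (4,1) (4,2) (4,3) (5,0) (5,1) (5,2) (5,3)] -> total=15
Click 2 (4,1) count=0: revealed 0 new [(none)] -> total=15
Click 3 (2,2) count=1: revealed 0 new [(none)] -> total=15
Click 4 (5,4) count=2: revealed 1 new [(5,4)] -> total=16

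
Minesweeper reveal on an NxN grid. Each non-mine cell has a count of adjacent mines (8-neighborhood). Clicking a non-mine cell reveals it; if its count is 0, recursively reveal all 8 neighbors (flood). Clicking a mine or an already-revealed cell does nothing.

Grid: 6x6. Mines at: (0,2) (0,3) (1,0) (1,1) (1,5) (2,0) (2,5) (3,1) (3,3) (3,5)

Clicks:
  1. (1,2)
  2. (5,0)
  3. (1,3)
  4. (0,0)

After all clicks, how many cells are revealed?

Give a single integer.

Answer: 15

Derivation:
Click 1 (1,2) count=3: revealed 1 new [(1,2)] -> total=1
Click 2 (5,0) count=0: revealed 12 new [(4,0) (4,1) (4,2) (4,3) (4,4) (4,5) (5,0) (5,1) (5,2) (5,3) (5,4) (5,5)] -> total=13
Click 3 (1,3) count=2: revealed 1 new [(1,3)] -> total=14
Click 4 (0,0) count=2: revealed 1 new [(0,0)] -> total=15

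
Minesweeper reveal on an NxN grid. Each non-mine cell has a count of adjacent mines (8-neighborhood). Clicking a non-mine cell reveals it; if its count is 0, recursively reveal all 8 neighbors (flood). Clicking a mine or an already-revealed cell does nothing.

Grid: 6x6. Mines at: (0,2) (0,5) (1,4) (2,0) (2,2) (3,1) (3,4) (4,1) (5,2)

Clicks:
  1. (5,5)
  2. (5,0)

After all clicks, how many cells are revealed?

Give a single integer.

Click 1 (5,5) count=0: revealed 6 new [(4,3) (4,4) (4,5) (5,3) (5,4) (5,5)] -> total=6
Click 2 (5,0) count=1: revealed 1 new [(5,0)] -> total=7

Answer: 7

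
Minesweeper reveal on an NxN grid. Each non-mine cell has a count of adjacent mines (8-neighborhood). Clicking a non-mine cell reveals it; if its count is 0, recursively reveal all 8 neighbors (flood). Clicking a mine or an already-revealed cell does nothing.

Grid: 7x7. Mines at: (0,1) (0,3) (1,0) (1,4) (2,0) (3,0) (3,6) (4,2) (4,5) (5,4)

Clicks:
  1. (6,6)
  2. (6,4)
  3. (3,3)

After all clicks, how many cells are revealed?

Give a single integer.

Click 1 (6,6) count=0: revealed 4 new [(5,5) (5,6) (6,5) (6,6)] -> total=4
Click 2 (6,4) count=1: revealed 1 new [(6,4)] -> total=5
Click 3 (3,3) count=1: revealed 1 new [(3,3)] -> total=6

Answer: 6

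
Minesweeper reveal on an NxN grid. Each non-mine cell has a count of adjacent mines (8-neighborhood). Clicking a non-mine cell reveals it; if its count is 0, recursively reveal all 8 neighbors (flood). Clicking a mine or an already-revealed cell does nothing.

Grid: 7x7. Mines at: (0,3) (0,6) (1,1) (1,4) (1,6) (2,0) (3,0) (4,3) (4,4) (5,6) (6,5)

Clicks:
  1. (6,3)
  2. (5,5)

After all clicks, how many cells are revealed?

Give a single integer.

Click 1 (6,3) count=0: revealed 13 new [(4,0) (4,1) (4,2) (5,0) (5,1) (5,2) (5,3) (5,4) (6,0) (6,1) (6,2) (6,3) (6,4)] -> total=13
Click 2 (5,5) count=3: revealed 1 new [(5,5)] -> total=14

Answer: 14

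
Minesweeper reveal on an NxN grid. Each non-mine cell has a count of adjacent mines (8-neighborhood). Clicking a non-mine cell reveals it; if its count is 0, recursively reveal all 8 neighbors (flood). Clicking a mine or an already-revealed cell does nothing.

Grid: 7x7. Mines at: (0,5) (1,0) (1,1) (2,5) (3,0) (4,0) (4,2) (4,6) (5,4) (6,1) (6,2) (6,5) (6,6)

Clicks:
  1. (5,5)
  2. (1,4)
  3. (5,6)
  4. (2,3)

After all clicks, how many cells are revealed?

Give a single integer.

Click 1 (5,5) count=4: revealed 1 new [(5,5)] -> total=1
Click 2 (1,4) count=2: revealed 1 new [(1,4)] -> total=2
Click 3 (5,6) count=3: revealed 1 new [(5,6)] -> total=3
Click 4 (2,3) count=0: revealed 11 new [(0,2) (0,3) (0,4) (1,2) (1,3) (2,2) (2,3) (2,4) (3,2) (3,3) (3,4)] -> total=14

Answer: 14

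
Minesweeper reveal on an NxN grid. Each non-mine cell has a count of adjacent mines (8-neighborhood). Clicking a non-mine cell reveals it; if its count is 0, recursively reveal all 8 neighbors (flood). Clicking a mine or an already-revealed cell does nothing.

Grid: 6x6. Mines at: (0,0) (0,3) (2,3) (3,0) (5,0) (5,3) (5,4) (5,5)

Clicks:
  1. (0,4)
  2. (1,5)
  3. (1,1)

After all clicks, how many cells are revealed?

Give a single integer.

Click 1 (0,4) count=1: revealed 1 new [(0,4)] -> total=1
Click 2 (1,5) count=0: revealed 9 new [(0,5) (1,4) (1,5) (2,4) (2,5) (3,4) (3,5) (4,4) (4,5)] -> total=10
Click 3 (1,1) count=1: revealed 1 new [(1,1)] -> total=11

Answer: 11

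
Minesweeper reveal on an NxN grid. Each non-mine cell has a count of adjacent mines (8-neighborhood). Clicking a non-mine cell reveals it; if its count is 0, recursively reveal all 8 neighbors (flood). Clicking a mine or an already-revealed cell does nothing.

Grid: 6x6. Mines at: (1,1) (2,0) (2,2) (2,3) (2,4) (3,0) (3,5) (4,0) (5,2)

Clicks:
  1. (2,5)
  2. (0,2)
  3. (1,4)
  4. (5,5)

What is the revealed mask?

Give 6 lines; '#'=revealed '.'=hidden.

Answer: ..#...
....#.
.....#
......
...###
...###

Derivation:
Click 1 (2,5) count=2: revealed 1 new [(2,5)] -> total=1
Click 2 (0,2) count=1: revealed 1 new [(0,2)] -> total=2
Click 3 (1,4) count=2: revealed 1 new [(1,4)] -> total=3
Click 4 (5,5) count=0: revealed 6 new [(4,3) (4,4) (4,5) (5,3) (5,4) (5,5)] -> total=9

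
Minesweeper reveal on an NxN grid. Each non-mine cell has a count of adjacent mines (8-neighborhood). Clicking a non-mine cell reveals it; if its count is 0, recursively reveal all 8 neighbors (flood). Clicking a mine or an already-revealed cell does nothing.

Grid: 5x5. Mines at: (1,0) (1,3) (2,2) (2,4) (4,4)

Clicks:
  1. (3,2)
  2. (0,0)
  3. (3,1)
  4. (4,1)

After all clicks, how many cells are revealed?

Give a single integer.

Answer: 11

Derivation:
Click 1 (3,2) count=1: revealed 1 new [(3,2)] -> total=1
Click 2 (0,0) count=1: revealed 1 new [(0,0)] -> total=2
Click 3 (3,1) count=1: revealed 1 new [(3,1)] -> total=3
Click 4 (4,1) count=0: revealed 8 new [(2,0) (2,1) (3,0) (3,3) (4,0) (4,1) (4,2) (4,3)] -> total=11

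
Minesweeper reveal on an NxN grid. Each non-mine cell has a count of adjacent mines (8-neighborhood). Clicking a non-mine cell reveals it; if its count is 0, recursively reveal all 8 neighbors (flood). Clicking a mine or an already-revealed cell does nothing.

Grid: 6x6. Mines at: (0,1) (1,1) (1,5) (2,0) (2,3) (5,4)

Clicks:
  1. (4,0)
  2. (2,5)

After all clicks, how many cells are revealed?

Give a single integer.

Answer: 13

Derivation:
Click 1 (4,0) count=0: revealed 12 new [(3,0) (3,1) (3,2) (3,3) (4,0) (4,1) (4,2) (4,3) (5,0) (5,1) (5,2) (5,3)] -> total=12
Click 2 (2,5) count=1: revealed 1 new [(2,5)] -> total=13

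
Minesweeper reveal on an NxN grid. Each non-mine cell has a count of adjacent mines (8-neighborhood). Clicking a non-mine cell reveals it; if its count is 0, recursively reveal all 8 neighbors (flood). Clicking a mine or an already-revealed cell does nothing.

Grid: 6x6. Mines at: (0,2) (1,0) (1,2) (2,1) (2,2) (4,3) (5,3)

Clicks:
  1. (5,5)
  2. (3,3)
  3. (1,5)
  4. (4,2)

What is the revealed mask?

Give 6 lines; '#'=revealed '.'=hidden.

Answer: ...###
...###
...###
...###
..#.##
....##

Derivation:
Click 1 (5,5) count=0: revealed 16 new [(0,3) (0,4) (0,5) (1,3) (1,4) (1,5) (2,3) (2,4) (2,5) (3,3) (3,4) (3,5) (4,4) (4,5) (5,4) (5,5)] -> total=16
Click 2 (3,3) count=2: revealed 0 new [(none)] -> total=16
Click 3 (1,5) count=0: revealed 0 new [(none)] -> total=16
Click 4 (4,2) count=2: revealed 1 new [(4,2)] -> total=17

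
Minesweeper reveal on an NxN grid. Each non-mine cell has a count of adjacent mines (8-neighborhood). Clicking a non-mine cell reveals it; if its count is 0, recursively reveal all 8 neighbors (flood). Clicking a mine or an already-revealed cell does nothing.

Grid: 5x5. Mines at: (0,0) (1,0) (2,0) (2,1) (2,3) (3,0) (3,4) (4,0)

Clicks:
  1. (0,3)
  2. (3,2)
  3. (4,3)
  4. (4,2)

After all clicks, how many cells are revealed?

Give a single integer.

Answer: 14

Derivation:
Click 1 (0,3) count=0: revealed 8 new [(0,1) (0,2) (0,3) (0,4) (1,1) (1,2) (1,3) (1,4)] -> total=8
Click 2 (3,2) count=2: revealed 1 new [(3,2)] -> total=9
Click 3 (4,3) count=1: revealed 1 new [(4,3)] -> total=10
Click 4 (4,2) count=0: revealed 4 new [(3,1) (3,3) (4,1) (4,2)] -> total=14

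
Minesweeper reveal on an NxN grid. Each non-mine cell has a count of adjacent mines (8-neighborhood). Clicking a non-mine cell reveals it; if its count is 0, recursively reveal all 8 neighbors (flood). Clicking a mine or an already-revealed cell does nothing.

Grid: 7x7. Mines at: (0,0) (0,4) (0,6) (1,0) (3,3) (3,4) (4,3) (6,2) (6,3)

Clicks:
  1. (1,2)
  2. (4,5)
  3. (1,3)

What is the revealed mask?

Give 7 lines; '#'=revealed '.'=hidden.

Answer: .###...
.###...
.###...
.......
.....#.
.......
.......

Derivation:
Click 1 (1,2) count=0: revealed 9 new [(0,1) (0,2) (0,3) (1,1) (1,2) (1,3) (2,1) (2,2) (2,3)] -> total=9
Click 2 (4,5) count=1: revealed 1 new [(4,5)] -> total=10
Click 3 (1,3) count=1: revealed 0 new [(none)] -> total=10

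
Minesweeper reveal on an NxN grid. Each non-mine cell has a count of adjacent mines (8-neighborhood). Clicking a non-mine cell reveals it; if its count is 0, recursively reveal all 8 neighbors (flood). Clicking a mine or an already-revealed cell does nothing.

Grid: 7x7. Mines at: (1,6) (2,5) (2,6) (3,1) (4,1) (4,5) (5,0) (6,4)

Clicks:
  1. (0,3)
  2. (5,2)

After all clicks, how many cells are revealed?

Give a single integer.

Answer: 26

Derivation:
Click 1 (0,3) count=0: revealed 26 new [(0,0) (0,1) (0,2) (0,3) (0,4) (0,5) (1,0) (1,1) (1,2) (1,3) (1,4) (1,5) (2,0) (2,1) (2,2) (2,3) (2,4) (3,2) (3,3) (3,4) (4,2) (4,3) (4,4) (5,2) (5,3) (5,4)] -> total=26
Click 2 (5,2) count=1: revealed 0 new [(none)] -> total=26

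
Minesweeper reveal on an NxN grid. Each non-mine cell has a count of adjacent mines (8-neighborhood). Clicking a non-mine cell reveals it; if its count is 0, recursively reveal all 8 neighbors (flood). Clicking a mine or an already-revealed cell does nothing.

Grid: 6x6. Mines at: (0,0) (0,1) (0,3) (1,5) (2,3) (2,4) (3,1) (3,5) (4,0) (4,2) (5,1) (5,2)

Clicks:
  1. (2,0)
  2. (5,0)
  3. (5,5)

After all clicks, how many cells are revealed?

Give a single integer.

Answer: 8

Derivation:
Click 1 (2,0) count=1: revealed 1 new [(2,0)] -> total=1
Click 2 (5,0) count=2: revealed 1 new [(5,0)] -> total=2
Click 3 (5,5) count=0: revealed 6 new [(4,3) (4,4) (4,5) (5,3) (5,4) (5,5)] -> total=8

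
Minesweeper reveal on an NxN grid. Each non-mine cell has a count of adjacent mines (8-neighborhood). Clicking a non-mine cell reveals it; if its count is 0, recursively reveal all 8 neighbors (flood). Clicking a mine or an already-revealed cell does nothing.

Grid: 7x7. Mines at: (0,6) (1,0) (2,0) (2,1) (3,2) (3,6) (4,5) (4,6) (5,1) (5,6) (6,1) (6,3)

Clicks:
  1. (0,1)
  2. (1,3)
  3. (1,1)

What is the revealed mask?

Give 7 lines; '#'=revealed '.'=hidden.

Answer: .#####.
.#####.
..####.
...###.
.......
.......
.......

Derivation:
Click 1 (0,1) count=1: revealed 1 new [(0,1)] -> total=1
Click 2 (1,3) count=0: revealed 16 new [(0,2) (0,3) (0,4) (0,5) (1,1) (1,2) (1,3) (1,4) (1,5) (2,2) (2,3) (2,4) (2,5) (3,3) (3,4) (3,5)] -> total=17
Click 3 (1,1) count=3: revealed 0 new [(none)] -> total=17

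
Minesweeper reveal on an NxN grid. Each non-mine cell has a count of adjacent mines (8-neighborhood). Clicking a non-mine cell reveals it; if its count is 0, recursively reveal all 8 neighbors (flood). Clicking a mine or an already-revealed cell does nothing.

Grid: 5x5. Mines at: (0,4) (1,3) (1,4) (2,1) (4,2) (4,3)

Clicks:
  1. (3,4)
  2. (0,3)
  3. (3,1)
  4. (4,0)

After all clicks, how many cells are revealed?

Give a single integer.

Answer: 6

Derivation:
Click 1 (3,4) count=1: revealed 1 new [(3,4)] -> total=1
Click 2 (0,3) count=3: revealed 1 new [(0,3)] -> total=2
Click 3 (3,1) count=2: revealed 1 new [(3,1)] -> total=3
Click 4 (4,0) count=0: revealed 3 new [(3,0) (4,0) (4,1)] -> total=6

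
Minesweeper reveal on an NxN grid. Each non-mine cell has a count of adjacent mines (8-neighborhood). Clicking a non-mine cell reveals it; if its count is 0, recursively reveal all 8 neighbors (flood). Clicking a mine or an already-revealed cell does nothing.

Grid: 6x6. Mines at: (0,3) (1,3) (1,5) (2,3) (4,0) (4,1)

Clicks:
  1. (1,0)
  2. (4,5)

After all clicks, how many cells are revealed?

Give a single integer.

Answer: 25

Derivation:
Click 1 (1,0) count=0: revealed 12 new [(0,0) (0,1) (0,2) (1,0) (1,1) (1,2) (2,0) (2,1) (2,2) (3,0) (3,1) (3,2)] -> total=12
Click 2 (4,5) count=0: revealed 13 new [(2,4) (2,5) (3,3) (3,4) (3,5) (4,2) (4,3) (4,4) (4,5) (5,2) (5,3) (5,4) (5,5)] -> total=25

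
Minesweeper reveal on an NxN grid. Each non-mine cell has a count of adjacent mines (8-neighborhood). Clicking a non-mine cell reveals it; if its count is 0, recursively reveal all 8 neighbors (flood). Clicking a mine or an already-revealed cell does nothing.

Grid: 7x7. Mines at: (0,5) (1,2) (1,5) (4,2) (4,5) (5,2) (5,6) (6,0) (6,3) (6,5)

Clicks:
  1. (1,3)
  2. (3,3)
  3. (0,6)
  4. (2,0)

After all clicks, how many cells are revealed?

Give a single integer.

Answer: 15

Derivation:
Click 1 (1,3) count=1: revealed 1 new [(1,3)] -> total=1
Click 2 (3,3) count=1: revealed 1 new [(3,3)] -> total=2
Click 3 (0,6) count=2: revealed 1 new [(0,6)] -> total=3
Click 4 (2,0) count=0: revealed 12 new [(0,0) (0,1) (1,0) (1,1) (2,0) (2,1) (3,0) (3,1) (4,0) (4,1) (5,0) (5,1)] -> total=15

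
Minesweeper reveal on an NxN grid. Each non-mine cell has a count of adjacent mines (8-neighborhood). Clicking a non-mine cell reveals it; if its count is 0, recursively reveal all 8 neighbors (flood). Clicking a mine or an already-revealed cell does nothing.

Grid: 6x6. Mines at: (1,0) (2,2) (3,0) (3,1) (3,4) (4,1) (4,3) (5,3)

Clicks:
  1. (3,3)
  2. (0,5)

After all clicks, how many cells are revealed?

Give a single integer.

Answer: 14

Derivation:
Click 1 (3,3) count=3: revealed 1 new [(3,3)] -> total=1
Click 2 (0,5) count=0: revealed 13 new [(0,1) (0,2) (0,3) (0,4) (0,5) (1,1) (1,2) (1,3) (1,4) (1,5) (2,3) (2,4) (2,5)] -> total=14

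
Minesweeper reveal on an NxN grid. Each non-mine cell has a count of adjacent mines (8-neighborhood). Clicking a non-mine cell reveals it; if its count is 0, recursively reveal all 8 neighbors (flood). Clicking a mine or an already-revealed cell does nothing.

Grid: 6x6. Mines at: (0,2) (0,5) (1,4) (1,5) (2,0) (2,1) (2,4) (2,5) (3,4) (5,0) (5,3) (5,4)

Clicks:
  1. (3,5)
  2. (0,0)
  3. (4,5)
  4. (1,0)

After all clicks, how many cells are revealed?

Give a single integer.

Answer: 6

Derivation:
Click 1 (3,5) count=3: revealed 1 new [(3,5)] -> total=1
Click 2 (0,0) count=0: revealed 4 new [(0,0) (0,1) (1,0) (1,1)] -> total=5
Click 3 (4,5) count=2: revealed 1 new [(4,5)] -> total=6
Click 4 (1,0) count=2: revealed 0 new [(none)] -> total=6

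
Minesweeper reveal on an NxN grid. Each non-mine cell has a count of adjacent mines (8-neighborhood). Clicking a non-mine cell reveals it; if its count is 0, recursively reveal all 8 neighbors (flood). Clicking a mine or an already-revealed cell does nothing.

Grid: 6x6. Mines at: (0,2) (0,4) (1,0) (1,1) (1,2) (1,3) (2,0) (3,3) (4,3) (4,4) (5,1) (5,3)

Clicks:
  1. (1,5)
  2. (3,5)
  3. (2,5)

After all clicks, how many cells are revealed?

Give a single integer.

Click 1 (1,5) count=1: revealed 1 new [(1,5)] -> total=1
Click 2 (3,5) count=1: revealed 1 new [(3,5)] -> total=2
Click 3 (2,5) count=0: revealed 4 new [(1,4) (2,4) (2,5) (3,4)] -> total=6

Answer: 6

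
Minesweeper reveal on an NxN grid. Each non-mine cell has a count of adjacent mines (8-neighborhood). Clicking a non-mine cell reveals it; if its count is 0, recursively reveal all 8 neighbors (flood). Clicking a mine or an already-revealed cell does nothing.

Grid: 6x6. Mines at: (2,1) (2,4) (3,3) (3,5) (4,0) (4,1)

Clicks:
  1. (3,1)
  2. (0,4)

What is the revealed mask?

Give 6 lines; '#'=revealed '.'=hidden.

Click 1 (3,1) count=3: revealed 1 new [(3,1)] -> total=1
Click 2 (0,4) count=0: revealed 12 new [(0,0) (0,1) (0,2) (0,3) (0,4) (0,5) (1,0) (1,1) (1,2) (1,3) (1,4) (1,5)] -> total=13

Answer: ######
######
......
.#....
......
......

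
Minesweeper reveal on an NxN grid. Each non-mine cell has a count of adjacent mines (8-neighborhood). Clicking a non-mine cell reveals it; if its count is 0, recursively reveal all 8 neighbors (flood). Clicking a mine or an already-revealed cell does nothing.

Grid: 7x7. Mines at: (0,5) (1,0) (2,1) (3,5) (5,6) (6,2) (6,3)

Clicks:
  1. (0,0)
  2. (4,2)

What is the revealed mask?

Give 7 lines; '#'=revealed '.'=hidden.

Answer: #####..
.####..
..###..
#####..
#####..
#####..
##.....

Derivation:
Click 1 (0,0) count=1: revealed 1 new [(0,0)] -> total=1
Click 2 (4,2) count=0: revealed 28 new [(0,1) (0,2) (0,3) (0,4) (1,1) (1,2) (1,3) (1,4) (2,2) (2,3) (2,4) (3,0) (3,1) (3,2) (3,3) (3,4) (4,0) (4,1) (4,2) (4,3) (4,4) (5,0) (5,1) (5,2) (5,3) (5,4) (6,0) (6,1)] -> total=29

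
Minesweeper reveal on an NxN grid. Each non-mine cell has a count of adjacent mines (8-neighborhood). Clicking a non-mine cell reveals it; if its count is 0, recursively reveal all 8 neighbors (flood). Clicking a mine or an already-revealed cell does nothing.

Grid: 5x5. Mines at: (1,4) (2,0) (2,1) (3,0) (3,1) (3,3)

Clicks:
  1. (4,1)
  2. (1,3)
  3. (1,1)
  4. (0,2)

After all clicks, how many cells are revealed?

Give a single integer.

Answer: 9

Derivation:
Click 1 (4,1) count=2: revealed 1 new [(4,1)] -> total=1
Click 2 (1,3) count=1: revealed 1 new [(1,3)] -> total=2
Click 3 (1,1) count=2: revealed 1 new [(1,1)] -> total=3
Click 4 (0,2) count=0: revealed 6 new [(0,0) (0,1) (0,2) (0,3) (1,0) (1,2)] -> total=9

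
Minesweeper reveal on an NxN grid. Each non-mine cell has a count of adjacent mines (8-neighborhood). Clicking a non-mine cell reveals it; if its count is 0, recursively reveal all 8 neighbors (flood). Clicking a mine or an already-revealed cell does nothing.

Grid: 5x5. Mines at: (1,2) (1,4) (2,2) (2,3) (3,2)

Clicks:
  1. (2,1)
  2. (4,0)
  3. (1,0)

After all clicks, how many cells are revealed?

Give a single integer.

Answer: 10

Derivation:
Click 1 (2,1) count=3: revealed 1 new [(2,1)] -> total=1
Click 2 (4,0) count=0: revealed 9 new [(0,0) (0,1) (1,0) (1,1) (2,0) (3,0) (3,1) (4,0) (4,1)] -> total=10
Click 3 (1,0) count=0: revealed 0 new [(none)] -> total=10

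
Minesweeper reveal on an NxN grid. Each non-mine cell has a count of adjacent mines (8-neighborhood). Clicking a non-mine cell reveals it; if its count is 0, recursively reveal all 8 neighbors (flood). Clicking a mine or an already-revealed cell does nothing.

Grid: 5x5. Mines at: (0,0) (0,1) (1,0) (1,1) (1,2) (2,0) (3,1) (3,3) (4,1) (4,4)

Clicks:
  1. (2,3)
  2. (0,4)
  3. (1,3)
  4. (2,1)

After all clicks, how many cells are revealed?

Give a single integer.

Click 1 (2,3) count=2: revealed 1 new [(2,3)] -> total=1
Click 2 (0,4) count=0: revealed 5 new [(0,3) (0,4) (1,3) (1,4) (2,4)] -> total=6
Click 3 (1,3) count=1: revealed 0 new [(none)] -> total=6
Click 4 (2,1) count=5: revealed 1 new [(2,1)] -> total=7

Answer: 7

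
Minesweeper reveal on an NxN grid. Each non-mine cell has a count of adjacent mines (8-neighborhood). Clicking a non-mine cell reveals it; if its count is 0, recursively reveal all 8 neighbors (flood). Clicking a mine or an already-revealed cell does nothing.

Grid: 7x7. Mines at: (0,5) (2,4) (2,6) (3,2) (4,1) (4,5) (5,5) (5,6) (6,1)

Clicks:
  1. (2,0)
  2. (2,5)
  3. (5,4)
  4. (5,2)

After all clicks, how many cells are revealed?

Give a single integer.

Answer: 19

Derivation:
Click 1 (2,0) count=0: revealed 16 new [(0,0) (0,1) (0,2) (0,3) (0,4) (1,0) (1,1) (1,2) (1,3) (1,4) (2,0) (2,1) (2,2) (2,3) (3,0) (3,1)] -> total=16
Click 2 (2,5) count=2: revealed 1 new [(2,5)] -> total=17
Click 3 (5,4) count=2: revealed 1 new [(5,4)] -> total=18
Click 4 (5,2) count=2: revealed 1 new [(5,2)] -> total=19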